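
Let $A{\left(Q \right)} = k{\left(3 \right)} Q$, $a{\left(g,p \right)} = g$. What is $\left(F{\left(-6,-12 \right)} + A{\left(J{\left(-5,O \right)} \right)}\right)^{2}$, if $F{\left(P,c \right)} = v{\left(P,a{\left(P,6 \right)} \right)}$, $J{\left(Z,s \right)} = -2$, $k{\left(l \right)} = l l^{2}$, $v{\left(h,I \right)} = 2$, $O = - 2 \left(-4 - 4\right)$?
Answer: $2704$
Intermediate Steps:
$O = 16$ ($O = \left(-2\right) \left(-8\right) = 16$)
$k{\left(l \right)} = l^{3}$
$A{\left(Q \right)} = 27 Q$ ($A{\left(Q \right)} = 3^{3} Q = 27 Q$)
$F{\left(P,c \right)} = 2$
$\left(F{\left(-6,-12 \right)} + A{\left(J{\left(-5,O \right)} \right)}\right)^{2} = \left(2 + 27 \left(-2\right)\right)^{2} = \left(2 - 54\right)^{2} = \left(-52\right)^{2} = 2704$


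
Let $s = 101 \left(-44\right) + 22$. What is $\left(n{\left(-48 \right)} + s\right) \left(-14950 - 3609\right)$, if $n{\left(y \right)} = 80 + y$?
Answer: $81474010$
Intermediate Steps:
$s = -4422$ ($s = -4444 + 22 = -4422$)
$\left(n{\left(-48 \right)} + s\right) \left(-14950 - 3609\right) = \left(\left(80 - 48\right) - 4422\right) \left(-14950 - 3609\right) = \left(32 - 4422\right) \left(-18559\right) = \left(-4390\right) \left(-18559\right) = 81474010$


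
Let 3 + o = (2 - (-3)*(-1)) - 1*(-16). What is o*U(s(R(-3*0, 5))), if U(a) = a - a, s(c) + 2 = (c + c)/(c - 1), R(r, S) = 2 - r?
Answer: 0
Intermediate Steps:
s(c) = -2 + 2*c/(-1 + c) (s(c) = -2 + (c + c)/(c - 1) = -2 + (2*c)/(-1 + c) = -2 + 2*c/(-1 + c))
U(a) = 0
o = 12 (o = -3 + ((2 - (-3)*(-1)) - 1*(-16)) = -3 + ((2 - 1*3) + 16) = -3 + ((2 - 3) + 16) = -3 + (-1 + 16) = -3 + 15 = 12)
o*U(s(R(-3*0, 5))) = 12*0 = 0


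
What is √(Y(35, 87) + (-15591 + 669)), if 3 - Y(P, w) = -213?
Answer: 3*I*√1634 ≈ 121.27*I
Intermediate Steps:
Y(P, w) = 216 (Y(P, w) = 3 - 1*(-213) = 3 + 213 = 216)
√(Y(35, 87) + (-15591 + 669)) = √(216 + (-15591 + 669)) = √(216 - 14922) = √(-14706) = 3*I*√1634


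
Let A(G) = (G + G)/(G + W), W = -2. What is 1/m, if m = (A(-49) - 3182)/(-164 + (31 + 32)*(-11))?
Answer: 43707/162184 ≈ 0.26949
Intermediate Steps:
A(G) = 2*G/(-2 + G) (A(G) = (G + G)/(G - 2) = (2*G)/(-2 + G) = 2*G/(-2 + G))
m = 162184/43707 (m = (2*(-49)/(-2 - 49) - 3182)/(-164 + (31 + 32)*(-11)) = (2*(-49)/(-51) - 3182)/(-164 + 63*(-11)) = (2*(-49)*(-1/51) - 3182)/(-164 - 693) = (98/51 - 3182)/(-857) = -162184/51*(-1/857) = 162184/43707 ≈ 3.7107)
1/m = 1/(162184/43707) = 43707/162184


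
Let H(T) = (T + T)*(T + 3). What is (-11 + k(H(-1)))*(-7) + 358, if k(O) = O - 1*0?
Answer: 463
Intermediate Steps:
H(T) = 2*T*(3 + T) (H(T) = (2*T)*(3 + T) = 2*T*(3 + T))
k(O) = O (k(O) = O + 0 = O)
(-11 + k(H(-1)))*(-7) + 358 = (-11 + 2*(-1)*(3 - 1))*(-7) + 358 = (-11 + 2*(-1)*2)*(-7) + 358 = (-11 - 4)*(-7) + 358 = -15*(-7) + 358 = 105 + 358 = 463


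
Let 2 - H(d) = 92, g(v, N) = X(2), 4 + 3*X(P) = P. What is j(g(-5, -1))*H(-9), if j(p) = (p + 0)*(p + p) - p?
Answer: -140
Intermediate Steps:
X(P) = -4/3 + P/3
g(v, N) = -2/3 (g(v, N) = -4/3 + (1/3)*2 = -4/3 + 2/3 = -2/3)
H(d) = -90 (H(d) = 2 - 1*92 = 2 - 92 = -90)
j(p) = -p + 2*p**2 (j(p) = p*(2*p) - p = 2*p**2 - p = -p + 2*p**2)
j(g(-5, -1))*H(-9) = -2*(-1 + 2*(-2/3))/3*(-90) = -2*(-1 - 4/3)/3*(-90) = -2/3*(-7/3)*(-90) = (14/9)*(-90) = -140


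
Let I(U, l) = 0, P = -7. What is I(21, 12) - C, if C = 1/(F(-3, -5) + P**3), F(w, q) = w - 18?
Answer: 1/364 ≈ 0.0027473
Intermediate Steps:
F(w, q) = -18 + w
C = -1/364 (C = 1/((-18 - 3) + (-7)**3) = 1/(-21 - 343) = 1/(-364) = -1/364 ≈ -0.0027473)
I(21, 12) - C = 0 - 1*(-1/364) = 0 + 1/364 = 1/364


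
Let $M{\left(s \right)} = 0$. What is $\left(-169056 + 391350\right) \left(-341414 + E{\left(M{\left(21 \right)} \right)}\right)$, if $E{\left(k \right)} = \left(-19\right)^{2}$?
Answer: $-75814035582$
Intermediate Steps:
$E{\left(k \right)} = 361$
$\left(-169056 + 391350\right) \left(-341414 + E{\left(M{\left(21 \right)} \right)}\right) = \left(-169056 + 391350\right) \left(-341414 + 361\right) = 222294 \left(-341053\right) = -75814035582$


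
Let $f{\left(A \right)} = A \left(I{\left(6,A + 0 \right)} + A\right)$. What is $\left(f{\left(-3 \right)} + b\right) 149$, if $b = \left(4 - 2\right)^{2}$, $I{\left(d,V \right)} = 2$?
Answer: $1043$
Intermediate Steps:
$b = 4$ ($b = 2^{2} = 4$)
$f{\left(A \right)} = A \left(2 + A\right)$
$\left(f{\left(-3 \right)} + b\right) 149 = \left(- 3 \left(2 - 3\right) + 4\right) 149 = \left(\left(-3\right) \left(-1\right) + 4\right) 149 = \left(3 + 4\right) 149 = 7 \cdot 149 = 1043$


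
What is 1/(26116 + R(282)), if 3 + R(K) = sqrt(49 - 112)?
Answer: 26113/681888832 - 3*I*sqrt(7)/681888832 ≈ 3.8295e-5 - 1.164e-8*I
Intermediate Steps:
R(K) = -3 + 3*I*sqrt(7) (R(K) = -3 + sqrt(49 - 112) = -3 + sqrt(-63) = -3 + 3*I*sqrt(7))
1/(26116 + R(282)) = 1/(26116 + (-3 + 3*I*sqrt(7))) = 1/(26113 + 3*I*sqrt(7))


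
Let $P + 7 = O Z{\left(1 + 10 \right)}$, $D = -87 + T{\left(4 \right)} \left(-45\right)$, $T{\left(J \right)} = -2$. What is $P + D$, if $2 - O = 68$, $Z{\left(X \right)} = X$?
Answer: $-730$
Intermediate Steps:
$O = -66$ ($O = 2 - 68 = -66$)
$D = 3$ ($D = -87 - -90 = -87 + 90 = 3$)
$P = -733$ ($P = -7 - 66 \left(1 + 10\right) = -7 - 726 = -733$)
$P + D = -733 + 3 = -730$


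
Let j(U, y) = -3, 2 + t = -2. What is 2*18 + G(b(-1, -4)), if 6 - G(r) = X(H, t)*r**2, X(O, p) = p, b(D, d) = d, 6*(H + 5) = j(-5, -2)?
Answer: 106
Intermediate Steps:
t = -4 (t = -2 - 2 = -4)
H = -11/2 (H = -5 + (1/6)*(-3) = -5 - 1/2 = -11/2 ≈ -5.5000)
G(r) = 6 + 4*r**2 (G(r) = 6 - (-4)*r**2 = 6 + 4*r**2)
2*18 + G(b(-1, -4)) = 2*18 + (6 + 4*(-4)**2) = 36 + (6 + 4*16) = 36 + (6 + 64) = 36 + 70 = 106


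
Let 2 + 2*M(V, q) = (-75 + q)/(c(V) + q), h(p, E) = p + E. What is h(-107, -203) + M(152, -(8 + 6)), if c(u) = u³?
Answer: -2184335957/7023588 ≈ -311.00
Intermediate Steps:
h(p, E) = E + p
M(V, q) = -1 + (-75 + q)/(2*(q + V³)) (M(V, q) = -1 + ((-75 + q)/(V³ + q))/2 = -1 + ((-75 + q)/(q + V³))/2 = -1 + (-75 + q)/(2*(q + V³)))
h(-107, -203) + M(152, -(8 + 6)) = (-203 - 107) + (-75/2 - 1*152³ - (-1)*(8 + 6)/2)/(-(8 + 6) + 152³) = -310 + (-75/2 - 1*3511808 - (-1)*14/2)/(-1*14 + 3511808) = -310 + (-75/2 - 3511808 - ½*(-14))/(-14 + 3511808) = -310 + (-75/2 - 3511808 + 7)/3511794 = -310 + (1/3511794)*(-7023677/2) = -310 - 7023677/7023588 = -2184335957/7023588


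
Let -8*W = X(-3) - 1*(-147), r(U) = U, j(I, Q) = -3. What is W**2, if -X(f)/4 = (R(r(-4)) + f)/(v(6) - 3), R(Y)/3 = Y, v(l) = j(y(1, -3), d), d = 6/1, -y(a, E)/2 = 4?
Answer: 18769/64 ≈ 293.27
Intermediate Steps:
y(a, E) = -8 (y(a, E) = -2*4 = -8)
d = 6 (d = 6*1 = 6)
v(l) = -3
R(Y) = 3*Y
X(f) = -8 + 2*f/3 (X(f) = -4*(3*(-4) + f)/(-3 - 3) = -4*(-12 + f)/(-6) = -4*(-12 + f)*(-1)/6 = -4*(2 - f/6) = -8 + 2*f/3)
W = -137/8 (W = -((-8 + (2/3)*(-3)) - 1*(-147))/8 = -((-8 - 2) + 147)/8 = -(-10 + 147)/8 = -1/8*137 = -137/8 ≈ -17.125)
W**2 = (-137/8)**2 = 18769/64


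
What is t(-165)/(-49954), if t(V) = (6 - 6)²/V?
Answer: 0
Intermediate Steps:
t(V) = 0 (t(V) = 0²/V = 0/V = 0)
t(-165)/(-49954) = 0/(-49954) = 0*(-1/49954) = 0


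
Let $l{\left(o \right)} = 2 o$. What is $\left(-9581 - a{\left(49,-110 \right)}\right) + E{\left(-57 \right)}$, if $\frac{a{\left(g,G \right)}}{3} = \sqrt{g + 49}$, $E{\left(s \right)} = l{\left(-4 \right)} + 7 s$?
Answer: $-9988 - 21 \sqrt{2} \approx -10018.0$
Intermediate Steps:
$E{\left(s \right)} = -8 + 7 s$ ($E{\left(s \right)} = 2 \left(-4\right) + 7 s = -8 + 7 s$)
$a{\left(g,G \right)} = 3 \sqrt{49 + g}$ ($a{\left(g,G \right)} = 3 \sqrt{g + 49} = 3 \sqrt{49 + g}$)
$\left(-9581 - a{\left(49,-110 \right)}\right) + E{\left(-57 \right)} = \left(-9581 - 3 \sqrt{49 + 49}\right) + \left(-8 + 7 \left(-57\right)\right) = \left(-9581 - 3 \sqrt{98}\right) - 407 = \left(-9581 - 3 \cdot 7 \sqrt{2}\right) - 407 = \left(-9581 - 21 \sqrt{2}\right) - 407 = -9988 - 21 \sqrt{2}$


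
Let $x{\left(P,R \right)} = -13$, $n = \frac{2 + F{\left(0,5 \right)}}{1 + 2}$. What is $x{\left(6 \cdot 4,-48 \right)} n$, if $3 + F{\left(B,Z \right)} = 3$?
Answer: $- \frac{26}{3} \approx -8.6667$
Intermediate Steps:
$F{\left(B,Z \right)} = 0$ ($F{\left(B,Z \right)} = -3 + 3 = 0$)
$n = \frac{2}{3}$ ($n = \frac{2 + 0}{1 + 2} = \frac{2}{3} \approx 0.66667$)
$x{\left(6 \cdot 4,-48 \right)} n = \left(-13\right) \frac{2}{3} = - \frac{26}{3}$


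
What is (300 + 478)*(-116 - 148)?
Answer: -205392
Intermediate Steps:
(300 + 478)*(-116 - 148) = 778*(-264) = -205392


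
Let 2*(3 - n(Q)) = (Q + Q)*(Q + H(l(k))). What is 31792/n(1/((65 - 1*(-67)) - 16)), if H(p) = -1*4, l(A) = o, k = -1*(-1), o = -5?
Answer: 427793152/40831 ≈ 10477.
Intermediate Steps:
k = 1
l(A) = -5
H(p) = -4
n(Q) = 3 - Q*(-4 + Q) (n(Q) = 3 - (Q + Q)*(Q - 4)/2 = 3 - 2*Q*(-4 + Q)/2 = 3 - Q*(-4 + Q))
31792/n(1/((65 - 1*(-67)) - 16)) = 31792/(3 - (1/((65 - 1*(-67)) - 16))² + 4/((65 - 1*(-67)) - 16)) = 31792/(3 - (1/((65 + 67) - 16))² + 4/((65 + 67) - 16)) = 31792/(3 - (1/(132 - 16))² + 4/(132 - 16)) = 31792/(3 - (1/116)² + 4/116) = 31792/(3 - (1/116)² + 4*(1/116)) = 31792/(3 - 1*1/13456 + 1/29) = 31792/(3 - 1/13456 + 1/29) = 31792/(40831/13456) = 31792*(13456/40831) = 427793152/40831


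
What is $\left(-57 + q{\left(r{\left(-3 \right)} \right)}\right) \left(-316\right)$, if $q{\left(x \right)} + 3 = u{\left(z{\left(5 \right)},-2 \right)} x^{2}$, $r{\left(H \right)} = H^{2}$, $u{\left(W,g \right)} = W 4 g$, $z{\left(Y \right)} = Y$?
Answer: $1042800$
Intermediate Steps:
$u{\left(W,g \right)} = 4 W g$
$q{\left(x \right)} = -3 - 40 x^{2}$ ($q{\left(x \right)} = -3 + 4 \cdot 5 \left(-2\right) x^{2} = -3 - 40 x^{2}$)
$\left(-57 + q{\left(r{\left(-3 \right)} \right)}\right) \left(-316\right) = \left(-57 - \left(3 + 40 \left(\left(-3\right)^{2}\right)^{2}\right)\right) \left(-316\right) = \left(-57 - \left(3 + 40 \cdot 9^{2}\right)\right) \left(-316\right) = \left(-57 - 3243\right) \left(-316\right) = \left(-3300\right) \left(-316\right) = 1042800$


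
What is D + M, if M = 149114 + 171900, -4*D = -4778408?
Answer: 1515616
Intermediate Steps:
D = 1194602 (D = -¼*(-4778408) = 1194602)
M = 321014
D + M = 1194602 + 321014 = 1515616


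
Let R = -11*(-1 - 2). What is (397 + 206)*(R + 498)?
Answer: 320193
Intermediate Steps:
R = 33 (R = -11*(-3) = 33)
(397 + 206)*(R + 498) = (397 + 206)*(33 + 498) = 603*531 = 320193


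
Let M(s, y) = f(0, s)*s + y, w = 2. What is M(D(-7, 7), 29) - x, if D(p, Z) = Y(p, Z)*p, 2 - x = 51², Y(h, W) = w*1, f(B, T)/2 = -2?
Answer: 2684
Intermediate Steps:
f(B, T) = -4 (f(B, T) = 2*(-2) = -4)
Y(h, W) = 2 (Y(h, W) = 2*1 = 2)
x = -2599 (x = 2 - 1*51² = 2 - 1*2601 = 2 - 2601 = -2599)
D(p, Z) = 2*p
M(s, y) = y - 4*s (M(s, y) = -4*s + y = y - 4*s)
M(D(-7, 7), 29) - x = (29 - 8*(-7)) - 1*(-2599) = (29 - 4*(-14)) + 2599 = (29 + 56) + 2599 = 85 + 2599 = 2684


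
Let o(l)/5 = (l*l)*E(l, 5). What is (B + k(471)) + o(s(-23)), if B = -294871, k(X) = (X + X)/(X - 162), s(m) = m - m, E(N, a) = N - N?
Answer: -30371399/103 ≈ -2.9487e+5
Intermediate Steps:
E(N, a) = 0
s(m) = 0
k(X) = 2*X/(-162 + X) (k(X) = (2*X)/(-162 + X) = 2*X/(-162 + X))
o(l) = 0 (o(l) = 5*((l*l)*0) = 5*(l²*0) = 5*0 = 0)
(B + k(471)) + o(s(-23)) = (-294871 + 2*471/(-162 + 471)) + 0 = (-294871 + 2*471/309) + 0 = (-294871 + 2*471*(1/309)) + 0 = (-294871 + 314/103) + 0 = -30371399/103 + 0 = -30371399/103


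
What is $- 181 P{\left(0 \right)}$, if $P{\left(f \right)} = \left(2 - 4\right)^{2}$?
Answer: $-724$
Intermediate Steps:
$P{\left(f \right)} = 4$ ($P{\left(f \right)} = \left(-2\right)^{2} = 4$)
$- 181 P{\left(0 \right)} = \left(-181\right) 4 = -724$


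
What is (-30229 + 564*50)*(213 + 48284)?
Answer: -98400413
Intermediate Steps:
(-30229 + 564*50)*(213 + 48284) = (-30229 + 28200)*48497 = -2029*48497 = -98400413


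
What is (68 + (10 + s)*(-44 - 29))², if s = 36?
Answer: 10824100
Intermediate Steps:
(68 + (10 + s)*(-44 - 29))² = (68 + (10 + 36)*(-44 - 29))² = (68 + 46*(-73))² = (68 - 3358)² = (-3290)² = 10824100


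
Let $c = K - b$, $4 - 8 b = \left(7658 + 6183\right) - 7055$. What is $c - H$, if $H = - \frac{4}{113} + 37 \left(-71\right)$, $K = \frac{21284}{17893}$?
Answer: $\frac{28112419847}{8087636} \approx 3476.0$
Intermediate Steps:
$b = - \frac{3391}{4}$ ($b = \frac{1}{2} - \frac{\left(7658 + 6183\right) - 7055}{8} = \frac{1}{2} - \frac{13841 - 7055}{8} = \frac{1}{2} - \frac{3393}{4} = - \frac{3391}{4} \approx -847.75$)
$K = \frac{21284}{17893}$ ($K = 21284 \cdot \frac{1}{17893} = \frac{21284}{17893} \approx 1.1895$)
$H = - \frac{296855}{113}$ ($H = \left(-4\right) \frac{1}{113} - 2627 = - \frac{4}{113} - 2627 = - \frac{296855}{113} \approx -2627.0$)
$c = \frac{60760299}{71572}$ ($c = \frac{21284}{17893} - - \frac{3391}{4} = \frac{21284}{17893} + \frac{3391}{4} = \frac{60760299}{71572} \approx 848.94$)
$c - H = \frac{60760299}{71572} - - \frac{296855}{113} = \frac{60760299}{71572} + \frac{296855}{113} = \frac{28112419847}{8087636}$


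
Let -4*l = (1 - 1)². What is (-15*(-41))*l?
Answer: 0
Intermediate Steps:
l = 0 (l = -(1 - 1)²/4 = -¼*0² = -¼*0 = 0)
(-15*(-41))*l = -15*(-41)*0 = 615*0 = 0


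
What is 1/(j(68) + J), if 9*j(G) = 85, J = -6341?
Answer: -9/56984 ≈ -0.00015794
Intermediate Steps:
j(G) = 85/9 (j(G) = (1/9)*85 = 85/9)
1/(j(68) + J) = 1/(85/9 - 6341) = 1/(-56984/9) = -9/56984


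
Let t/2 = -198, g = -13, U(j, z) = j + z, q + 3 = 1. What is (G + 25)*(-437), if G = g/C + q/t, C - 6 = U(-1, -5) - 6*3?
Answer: -123671/11 ≈ -11243.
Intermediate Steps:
q = -2 (q = -3 + 1 = -2)
C = -18 (C = 6 + ((-1 - 5) - 6*3) = 6 + (-6 - 18) = 6 - 24 = -18)
t = -396 (t = 2*(-198) = -396)
G = 8/11 (G = -13/(-18) - 2/(-396) = -13*(-1/18) - 2*(-1/396) = 13/18 + 1/198 = 8/11 ≈ 0.72727)
(G + 25)*(-437) = (8/11 + 25)*(-437) = (283/11)*(-437) = -123671/11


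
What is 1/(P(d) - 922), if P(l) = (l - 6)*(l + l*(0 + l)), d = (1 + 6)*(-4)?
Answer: -1/26626 ≈ -3.7557e-5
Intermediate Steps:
d = -28 (d = 7*(-4) = -28)
P(l) = (-6 + l)*(l + l**2) (P(l) = (-6 + l)*(l + l*l) = (-6 + l)*(l + l**2))
1/(P(d) - 922) = 1/(-28*(-6 + (-28)**2 - 5*(-28)) - 922) = 1/(-28*(-6 + 784 + 140) - 922) = 1/(-28*918 - 922) = 1/(-25704 - 922) = 1/(-26626) = -1/26626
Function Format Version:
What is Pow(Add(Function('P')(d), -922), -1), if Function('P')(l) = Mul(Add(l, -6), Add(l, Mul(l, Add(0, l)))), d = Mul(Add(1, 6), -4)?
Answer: Rational(-1, 26626) ≈ -3.7557e-5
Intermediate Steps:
d = -28 (d = Mul(7, -4) = -28)
Function('P')(l) = Mul(Add(-6, l), Add(l, Pow(l, 2))) (Function('P')(l) = Mul(Add(-6, l), Add(l, Mul(l, l))) = Mul(Add(-6, l), Add(l, Pow(l, 2))))
Pow(Add(Function('P')(d), -922), -1) = Pow(Add(Mul(-28, Add(-6, Pow(-28, 2), Mul(-5, -28))), -922), -1) = Pow(Add(Mul(-28, Add(-6, 784, 140)), -922), -1) = Pow(Add(Mul(-28, 918), -922), -1) = Pow(Add(-25704, -922), -1) = Pow(-26626, -1) = Rational(-1, 26626)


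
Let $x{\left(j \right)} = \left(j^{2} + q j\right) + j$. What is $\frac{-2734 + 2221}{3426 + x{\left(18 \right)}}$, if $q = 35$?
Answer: $- \frac{171}{1466} \approx -0.11664$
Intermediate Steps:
$x{\left(j \right)} = j^{2} + 36 j$ ($x{\left(j \right)} = \left(j^{2} + 35 j\right) + j = j^{2} + 36 j$)
$\frac{-2734 + 2221}{3426 + x{\left(18 \right)}} = \frac{-2734 + 2221}{3426 + 18 \left(36 + 18\right)} = - \frac{513}{3426 + 18 \cdot 54} = - \frac{513}{3426 + 972} = - \frac{513}{4398} = \left(-513\right) \frac{1}{4398} = - \frac{171}{1466}$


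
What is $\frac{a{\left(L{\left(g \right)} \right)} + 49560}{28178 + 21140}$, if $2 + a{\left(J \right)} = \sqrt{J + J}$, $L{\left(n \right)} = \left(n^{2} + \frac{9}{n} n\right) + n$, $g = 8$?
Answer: $\frac{24779}{24659} + \frac{9 \sqrt{2}}{49318} \approx 1.0051$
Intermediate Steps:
$L{\left(n \right)} = 9 + n + n^{2}$ ($L{\left(n \right)} = \left(n^{2} + 9\right) + n = \left(9 + n^{2}\right) + n = 9 + n + n^{2}$)
$a{\left(J \right)} = -2 + \sqrt{2} \sqrt{J}$ ($a{\left(J \right)} = -2 + \sqrt{J + J} = -2 + \sqrt{2 J} = -2 + \sqrt{2} \sqrt{J}$)
$\frac{a{\left(L{\left(g \right)} \right)} + 49560}{28178 + 21140} = \frac{\left(-2 + \sqrt{2} \sqrt{9 + 8 + 8^{2}}\right) + 49560}{28178 + 21140} = \frac{\left(-2 + \sqrt{2} \sqrt{9 + 8 + 64}\right) + 49560}{49318} = \left(\left(-2 + \sqrt{2} \sqrt{81}\right) + 49560\right) \frac{1}{49318} = \left(\left(-2 + \sqrt{2} \cdot 9\right) + 49560\right) \frac{1}{49318} = \left(\left(-2 + 9 \sqrt{2}\right) + 49560\right) \frac{1}{49318} = \left(49558 + 9 \sqrt{2}\right) \frac{1}{49318} = \frac{24779}{24659} + \frac{9 \sqrt{2}}{49318}$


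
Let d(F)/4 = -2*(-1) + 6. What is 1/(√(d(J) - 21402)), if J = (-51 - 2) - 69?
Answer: -I*√21370/21370 ≈ -0.0068407*I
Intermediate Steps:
J = -122 (J = -53 - 69 = -122)
d(F) = 32 (d(F) = 4*(-2*(-1) + 6) = 4*(2 + 6) = 4*8 = 32)
1/(√(d(J) - 21402)) = 1/(√(32 - 21402)) = 1/(√(-21370)) = 1/(I*√21370) = -I*√21370/21370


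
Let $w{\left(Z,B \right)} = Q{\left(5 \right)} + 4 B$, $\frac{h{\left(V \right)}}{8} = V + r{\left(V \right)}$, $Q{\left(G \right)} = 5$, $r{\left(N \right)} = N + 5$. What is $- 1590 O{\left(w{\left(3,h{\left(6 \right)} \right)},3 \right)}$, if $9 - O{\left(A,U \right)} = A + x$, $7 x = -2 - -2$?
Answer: $858600$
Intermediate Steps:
$r{\left(N \right)} = 5 + N$
$x = 0$ ($x = \frac{-2 - -2}{7} = \frac{-2 + 2}{7} = \frac{1}{7} \cdot 0 = 0$)
$h{\left(V \right)} = 40 + 16 V$ ($h{\left(V \right)} = 8 \left(V + \left(5 + V\right)\right) = 8 \left(5 + 2 V\right) = 40 + 16 V$)
$w{\left(Z,B \right)} = 5 + 4 B$
$O{\left(A,U \right)} = 9 - A$ ($O{\left(A,U \right)} = 9 - \left(A + 0\right) = 9 - A$)
$- 1590 O{\left(w{\left(3,h{\left(6 \right)} \right)},3 \right)} = - 1590 \left(9 - \left(5 + 4 \left(40 + 16 \cdot 6\right)\right)\right) = - 1590 \left(9 - \left(5 + 4 \left(40 + 96\right)\right)\right) = - 1590 \left(9 - \left(5 + 4 \cdot 136\right)\right) = - 1590 \left(9 - \left(5 + 544\right)\right) = - 1590 \left(9 - 549\right) = \left(-1590\right) \left(-540\right) = 858600$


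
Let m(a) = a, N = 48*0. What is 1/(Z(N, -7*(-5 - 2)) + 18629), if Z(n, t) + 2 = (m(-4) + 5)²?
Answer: 1/18628 ≈ 5.3683e-5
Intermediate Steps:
N = 0
Z(n, t) = -1 (Z(n, t) = -2 + (-4 + 5)² = -2 + 1² = -2 + 1 = -1)
1/(Z(N, -7*(-5 - 2)) + 18629) = 1/(-1 + 18629) = 1/18628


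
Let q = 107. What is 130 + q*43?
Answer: 4731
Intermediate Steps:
130 + q*43 = 130 + 107*43 = 130 + 4601 = 4731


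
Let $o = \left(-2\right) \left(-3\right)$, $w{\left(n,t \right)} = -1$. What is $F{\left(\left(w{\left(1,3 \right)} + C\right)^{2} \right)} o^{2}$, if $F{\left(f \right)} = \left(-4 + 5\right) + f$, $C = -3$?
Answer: $612$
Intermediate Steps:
$F{\left(f \right)} = 1 + f$
$o = 6$
$F{\left(\left(w{\left(1,3 \right)} + C\right)^{2} \right)} o^{2} = \left(1 + \left(-1 - 3\right)^{2}\right) 6^{2} = \left(1 + \left(-4\right)^{2}\right) 36 = \left(1 + 16\right) 36 = 17 \cdot 36 = 612$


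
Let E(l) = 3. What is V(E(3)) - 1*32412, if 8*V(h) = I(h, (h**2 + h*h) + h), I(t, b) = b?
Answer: -259275/8 ≈ -32409.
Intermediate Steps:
V(h) = h**2/4 + h/8 (V(h) = ((h**2 + h*h) + h)/8 = ((h**2 + h**2) + h)/8 = (2*h**2 + h)/8 = (h + 2*h**2)/8 = h**2/4 + h/8)
V(E(3)) - 1*32412 = (1/8)*3*(1 + 2*3) - 1*32412 = (1/8)*3*(1 + 6) - 32412 = (1/8)*3*7 - 32412 = 21/8 - 32412 = -259275/8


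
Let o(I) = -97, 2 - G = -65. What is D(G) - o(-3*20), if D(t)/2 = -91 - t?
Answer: -219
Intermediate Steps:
G = 67 (G = 2 - 1*(-65) = 2 + 65 = 67)
D(t) = -182 - 2*t (D(t) = 2*(-91 - t) = -182 - 2*t)
D(G) - o(-3*20) = (-182 - 2*67) - 1*(-97) = (-182 - 134) + 97 = -316 + 97 = -219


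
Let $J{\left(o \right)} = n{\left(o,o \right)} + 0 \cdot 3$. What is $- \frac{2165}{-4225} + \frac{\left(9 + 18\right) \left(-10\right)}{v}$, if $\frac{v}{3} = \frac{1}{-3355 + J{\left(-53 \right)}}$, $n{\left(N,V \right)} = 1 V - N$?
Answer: $\frac{255148183}{845} \approx 3.0195 \cdot 10^{5}$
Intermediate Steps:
$n{\left(N,V \right)} = V - N$
$J{\left(o \right)} = 0$ ($J{\left(o \right)} = \left(o - o\right) + 0 \cdot 3 = 0 + 0 = 0$)
$v = - \frac{3}{3355}$ ($v = \frac{3}{-3355 + 0} = \frac{3}{-3355} = 3 \left(- \frac{1}{3355}\right) = - \frac{3}{3355} \approx -0.00089419$)
$- \frac{2165}{-4225} + \frac{\left(9 + 18\right) \left(-10\right)}{v} = - \frac{2165}{-4225} + \frac{\left(9 + 18\right) \left(-10\right)}{- \frac{3}{3355}} = \left(-2165\right) \left(- \frac{1}{4225}\right) + 27 \left(-10\right) \left(- \frac{3355}{3}\right) = \frac{433}{845} - -301950 = \frac{433}{845} + 301950 = \frac{255148183}{845}$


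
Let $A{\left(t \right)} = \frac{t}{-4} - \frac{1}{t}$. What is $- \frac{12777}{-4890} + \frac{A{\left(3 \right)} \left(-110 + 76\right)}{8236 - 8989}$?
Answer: $\frac{4720483}{1841085} \approx 2.564$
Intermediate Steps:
$A{\left(t \right)} = - \frac{1}{t} - \frac{t}{4}$ ($A{\left(t \right)} = t \left(- \frac{1}{4}\right) - \frac{1}{t} = - \frac{t}{4} - \frac{1}{t} = - \frac{1}{t} - \frac{t}{4}$)
$- \frac{12777}{-4890} + \frac{A{\left(3 \right)} \left(-110 + 76\right)}{8236 - 8989} = - \frac{12777}{-4890} + \frac{\left(- \frac{1}{3} - \frac{3}{4}\right) \left(-110 + 76\right)}{8236 - 8989} = \left(-12777\right) \left(- \frac{1}{4890}\right) + \frac{\left(\left(-1\right) \frac{1}{3} - \frac{3}{4}\right) \left(-34\right)}{-753} = \frac{4259}{1630} + \left(- \frac{1}{3} - \frac{3}{4}\right) \left(-34\right) \left(- \frac{1}{753}\right) = \frac{4259}{1630} + \left(- \frac{13}{12}\right) \left(-34\right) \left(- \frac{1}{753}\right) = \frac{4259}{1630} + \frac{221}{6} \left(- \frac{1}{753}\right) = \frac{4259}{1630} - \frac{221}{4518} = \frac{4720483}{1841085}$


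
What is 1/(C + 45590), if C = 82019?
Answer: 1/127609 ≈ 7.8364e-6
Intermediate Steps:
1/(C + 45590) = 1/(82019 + 45590) = 1/127609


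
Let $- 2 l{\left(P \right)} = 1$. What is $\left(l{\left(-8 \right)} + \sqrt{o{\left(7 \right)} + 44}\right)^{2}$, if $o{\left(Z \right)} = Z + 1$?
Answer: $\frac{209}{4} - 2 \sqrt{13} \approx 45.039$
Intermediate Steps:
$l{\left(P \right)} = - \frac{1}{2}$ ($l{\left(P \right)} = \left(- \frac{1}{2}\right) 1 = - \frac{1}{2}$)
$o{\left(Z \right)} = 1 + Z$
$\left(l{\left(-8 \right)} + \sqrt{o{\left(7 \right)} + 44}\right)^{2} = \left(- \frac{1}{2} + \sqrt{\left(1 + 7\right) + 44}\right)^{2} = \left(- \frac{1}{2} + \sqrt{8 + 44}\right)^{2} = \left(- \frac{1}{2} + \sqrt{52}\right)^{2} = \left(- \frac{1}{2} + 2 \sqrt{13}\right)^{2}$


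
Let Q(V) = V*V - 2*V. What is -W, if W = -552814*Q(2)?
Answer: 0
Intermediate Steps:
Q(V) = V² - 2*V
W = 0 (W = -1105628*(-2 + 2) = -1105628*0 = -552814*0 = 0)
-W = -1*0 = 0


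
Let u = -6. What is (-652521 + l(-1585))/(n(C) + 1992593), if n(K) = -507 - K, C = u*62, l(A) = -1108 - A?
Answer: -326022/996229 ≈ -0.32726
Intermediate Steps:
C = -372 (C = -6*62 = -372)
(-652521 + l(-1585))/(n(C) + 1992593) = (-652521 + (-1108 - 1*(-1585)))/((-507 - 1*(-372)) + 1992593) = (-652521 + (-1108 + 1585))/((-507 + 372) + 1992593) = (-652521 + 477)/(-135 + 1992593) = -652044/1992458 = -652044*1/1992458 = -326022/996229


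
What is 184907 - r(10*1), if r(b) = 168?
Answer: 184739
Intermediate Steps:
184907 - r(10*1) = 184907 - 1*168 = 184907 - 168 = 184739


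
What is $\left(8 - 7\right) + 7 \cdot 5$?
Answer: $36$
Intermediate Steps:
$\left(8 - 7\right) + 7 \cdot 5 = \left(8 - 7\right) + 35 = 1 + 35 = 36$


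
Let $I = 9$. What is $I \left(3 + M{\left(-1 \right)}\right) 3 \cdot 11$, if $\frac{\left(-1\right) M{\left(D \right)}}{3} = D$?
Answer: $1782$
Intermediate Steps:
$M{\left(D \right)} = - 3 D$
$I \left(3 + M{\left(-1 \right)}\right) 3 \cdot 11 = 9 \left(3 - -3\right) 3 \cdot 11 = 9 \left(3 + 3\right) 3 \cdot 11 = 9 \cdot 6 \cdot 3 \cdot 11 = 9 \cdot 18 \cdot 11 = 162 \cdot 11 = 1782$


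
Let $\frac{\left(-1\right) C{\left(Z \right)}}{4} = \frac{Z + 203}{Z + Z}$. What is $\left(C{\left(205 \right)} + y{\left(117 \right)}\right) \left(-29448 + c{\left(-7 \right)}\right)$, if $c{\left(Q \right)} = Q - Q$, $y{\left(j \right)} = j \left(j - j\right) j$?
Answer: $\frac{24029568}{205} \approx 1.1722 \cdot 10^{5}$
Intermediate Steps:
$y{\left(j \right)} = 0$ ($y{\left(j \right)} = j 0 j = 0 j = 0$)
$c{\left(Q \right)} = 0$
$C{\left(Z \right)} = - \frac{2 \left(203 + Z\right)}{Z}$ ($C{\left(Z \right)} = - 4 \frac{Z + 203}{Z + Z} = - 4 \frac{203 + Z}{2 Z} = - \frac{2 \left(203 + Z\right)}{Z}$)
$\left(C{\left(205 \right)} + y{\left(117 \right)}\right) \left(-29448 + c{\left(-7 \right)}\right) = \left(\left(-2 - \frac{406}{205}\right) + 0\right) \left(-29448 + 0\right) = \left(\left(-2 - \frac{406}{205}\right) + 0\right) \left(-29448\right) = \left(- \frac{816}{205} + 0\right) \left(-29448\right) = \left(- \frac{816}{205}\right) \left(-29448\right) = \frac{24029568}{205}$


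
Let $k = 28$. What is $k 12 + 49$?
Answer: $385$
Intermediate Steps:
$k 12 + 49 = 28 \cdot 12 + 49 = 336 + 49 = 385$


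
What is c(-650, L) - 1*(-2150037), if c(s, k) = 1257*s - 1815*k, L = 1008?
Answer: -496533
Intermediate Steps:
c(s, k) = -1815*k + 1257*s
c(-650, L) - 1*(-2150037) = (-1815*1008 + 1257*(-650)) - 1*(-2150037) = (-1829520 - 817050) + 2150037 = -2646570 + 2150037 = -496533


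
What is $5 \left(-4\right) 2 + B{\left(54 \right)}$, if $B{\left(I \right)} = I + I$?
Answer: $68$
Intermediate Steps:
$B{\left(I \right)} = 2 I$
$5 \left(-4\right) 2 + B{\left(54 \right)} = 5 \left(-4\right) 2 + 2 \cdot 54 = \left(-20\right) 2 + 108 = -40 + 108 = 68$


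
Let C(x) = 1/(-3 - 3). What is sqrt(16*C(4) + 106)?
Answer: sqrt(930)/3 ≈ 10.165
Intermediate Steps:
C(x) = -1/6 (C(x) = 1/(-6) = -1/6)
sqrt(16*C(4) + 106) = sqrt(16*(-1/6) + 106) = sqrt(-8/3 + 106) = sqrt(310/3) = sqrt(930)/3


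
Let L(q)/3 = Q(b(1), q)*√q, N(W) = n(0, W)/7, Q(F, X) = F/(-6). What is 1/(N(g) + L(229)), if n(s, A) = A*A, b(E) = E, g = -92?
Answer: 236992/286545963 + 98*√229/286545963 ≈ 0.00083224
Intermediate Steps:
n(s, A) = A²
Q(F, X) = -F/6 (Q(F, X) = F*(-⅙) = -F/6)
N(W) = W²/7
L(q) = -√q/2 (L(q) = 3*((-⅙*1)*√q) = 3*(-√q/6) = -√q/2)
1/(N(g) + L(229)) = 1/((⅐)*(-92)² - √229/2) = 1/((⅐)*8464 - √229/2) = 1/(8464/7 - √229/2)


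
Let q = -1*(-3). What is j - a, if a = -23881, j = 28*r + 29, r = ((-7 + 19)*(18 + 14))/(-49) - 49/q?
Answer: 487898/21 ≈ 23233.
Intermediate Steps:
q = 3
r = -3553/147 (r = ((-7 + 19)*(18 + 14))/(-49) - 49/3 = (12*32)*(-1/49) - 49*⅓ = 384*(-1/49) - 49/3 = -384/49 - 49/3 = -3553/147 ≈ -24.170)
j = -13603/21 (j = 28*(-3553/147) + 29 = -14212/21 + 29 = -13603/21 ≈ -647.76)
j - a = -13603/21 - 1*(-23881) = -13603/21 + 23881 = 487898/21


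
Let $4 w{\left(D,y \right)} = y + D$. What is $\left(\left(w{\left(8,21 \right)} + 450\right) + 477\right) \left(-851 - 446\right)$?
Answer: $- \frac{4846889}{4} \approx -1.2117 \cdot 10^{6}$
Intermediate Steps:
$w{\left(D,y \right)} = \frac{D}{4} + \frac{y}{4}$ ($w{\left(D,y \right)} = \frac{y + D}{4} = \frac{D + y}{4} = \frac{D}{4} + \frac{y}{4}$)
$\left(\left(w{\left(8,21 \right)} + 450\right) + 477\right) \left(-851 - 446\right) = \left(\left(\left(\frac{1}{4} \cdot 8 + \frac{1}{4} \cdot 21\right) + 450\right) + 477\right) \left(-851 - 446\right) = \left(\left(\left(2 + \frac{21}{4}\right) + 450\right) + 477\right) \left(-1297\right) = \left(\left(\frac{29}{4} + 450\right) + 477\right) \left(-1297\right) = \left(\frac{1829}{4} + 477\right) \left(-1297\right) = \frac{3737}{4} \left(-1297\right) = - \frac{4846889}{4}$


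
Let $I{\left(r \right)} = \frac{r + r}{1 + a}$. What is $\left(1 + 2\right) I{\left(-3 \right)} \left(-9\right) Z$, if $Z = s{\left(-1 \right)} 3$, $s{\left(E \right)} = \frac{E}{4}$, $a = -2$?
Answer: $\frac{243}{2} \approx 121.5$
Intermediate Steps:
$I{\left(r \right)} = - 2 r$ ($I{\left(r \right)} = \frac{r + r}{1 - 2} = \frac{2 r}{-1} = 2 r \left(-1\right) = - 2 r$)
$s{\left(E \right)} = \frac{E}{4}$ ($s{\left(E \right)} = E \frac{1}{4} = \frac{E}{4}$)
$Z = - \frac{3}{4}$ ($Z = \frac{1}{4} \left(-1\right) 3 = \left(- \frac{1}{4}\right) 3 = - \frac{3}{4} \approx -0.75$)
$\left(1 + 2\right) I{\left(-3 \right)} \left(-9\right) Z = \left(1 + 2\right) \left(\left(-2\right) \left(-3\right)\right) \left(-9\right) \left(- \frac{3}{4}\right) = 3 \cdot 6 \left(-9\right) \left(- \frac{3}{4}\right) = 18 \left(-9\right) \left(- \frac{3}{4}\right) = \left(-162\right) \left(- \frac{3}{4}\right) = \frac{243}{2}$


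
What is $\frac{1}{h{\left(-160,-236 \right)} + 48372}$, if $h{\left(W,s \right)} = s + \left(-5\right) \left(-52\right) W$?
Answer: $\frac{1}{6536} \approx 0.000153$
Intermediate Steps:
$h{\left(W,s \right)} = s + 260 W$
$\frac{1}{h{\left(-160,-236 \right)} + 48372} = \frac{1}{\left(-236 + 260 \left(-160\right)\right) + 48372} = \frac{1}{\left(-236 - 41600\right) + 48372} = \frac{1}{-41836 + 48372} = \frac{1}{6536}$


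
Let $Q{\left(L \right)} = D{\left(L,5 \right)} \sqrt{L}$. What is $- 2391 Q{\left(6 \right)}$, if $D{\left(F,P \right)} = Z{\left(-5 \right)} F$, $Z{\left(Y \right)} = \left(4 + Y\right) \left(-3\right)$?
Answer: $- 43038 \sqrt{6} \approx -1.0542 \cdot 10^{5}$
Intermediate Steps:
$Z{\left(Y \right)} = -12 - 3 Y$
$D{\left(F,P \right)} = 3 F$ ($D{\left(F,P \right)} = \left(-12 - -15\right) F = \left(-12 + 15\right) F = 3 F$)
$Q{\left(L \right)} = 3 L^{\frac{3}{2}}$ ($Q{\left(L \right)} = 3 L \sqrt{L} = 3 L^{\frac{3}{2}}$)
$- 2391 Q{\left(6 \right)} = - 2391 \cdot 3 \cdot 6^{\frac{3}{2}} = - 2391 \cdot 3 \cdot 6 \sqrt{6} = - 2391 \cdot 18 \sqrt{6} = - 43038 \sqrt{6}$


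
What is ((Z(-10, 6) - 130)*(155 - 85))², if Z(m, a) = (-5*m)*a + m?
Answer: 125440000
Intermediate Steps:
Z(m, a) = m - 5*a*m (Z(m, a) = -5*a*m + m = m - 5*a*m)
((Z(-10, 6) - 130)*(155 - 85))² = ((-10*(1 - 5*6) - 130)*(155 - 85))² = ((-10*(1 - 30) - 130)*70)² = ((-10*(-29) - 130)*70)² = ((290 - 130)*70)² = (160*70)² = 11200² = 125440000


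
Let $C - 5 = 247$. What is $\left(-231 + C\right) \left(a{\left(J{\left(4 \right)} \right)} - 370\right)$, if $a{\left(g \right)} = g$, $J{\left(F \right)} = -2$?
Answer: $-7812$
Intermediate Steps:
$C = 252$ ($C = 5 + 247 = 252$)
$\left(-231 + C\right) \left(a{\left(J{\left(4 \right)} \right)} - 370\right) = \left(-231 + 252\right) \left(-2 - 370\right) = 21 \left(-372\right) = -7812$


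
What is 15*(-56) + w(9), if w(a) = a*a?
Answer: -759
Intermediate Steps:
w(a) = a**2
15*(-56) + w(9) = 15*(-56) + 9**2 = -840 + 81 = -759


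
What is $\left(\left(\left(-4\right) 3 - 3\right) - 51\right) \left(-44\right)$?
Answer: $2904$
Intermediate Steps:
$\left(\left(\left(-4\right) 3 - 3\right) - 51\right) \left(-44\right) = \left(\left(-12 - 3\right) - 51\right) \left(-44\right) = \left(-15 - 51\right) \left(-44\right) = \left(-66\right) \left(-44\right) = 2904$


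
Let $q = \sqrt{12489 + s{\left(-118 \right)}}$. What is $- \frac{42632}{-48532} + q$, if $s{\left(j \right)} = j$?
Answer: $\frac{10658}{12133} + \sqrt{12371} \approx 112.1$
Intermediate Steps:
$q = \sqrt{12371}$ ($q = \sqrt{12489 - 118} = \sqrt{12371} \approx 111.22$)
$- \frac{42632}{-48532} + q = - \frac{42632}{-48532} + \sqrt{12371} = \left(-42632\right) \left(- \frac{1}{48532}\right) + \sqrt{12371} = \frac{10658}{12133} + \sqrt{12371}$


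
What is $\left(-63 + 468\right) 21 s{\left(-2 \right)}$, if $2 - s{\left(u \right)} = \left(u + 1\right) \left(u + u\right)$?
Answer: $-17010$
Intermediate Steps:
$s{\left(u \right)} = 2 - 2 u \left(1 + u\right)$ ($s{\left(u \right)} = 2 - \left(u + 1\right) \left(u + u\right) = 2 - \left(1 + u\right) 2 u = 2 - 2 u \left(1 + u\right)$)
$\left(-63 + 468\right) 21 s{\left(-2 \right)} = \left(-63 + 468\right) 21 \left(2 - -4 - 2 \left(-2\right)^{2}\right) = 405 \cdot 21 \left(2 + 4 - 8\right) = 405 \cdot 21 \left(-2\right) = 405 \left(-42\right) = -17010$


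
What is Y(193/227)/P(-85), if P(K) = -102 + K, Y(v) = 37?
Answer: -37/187 ≈ -0.19786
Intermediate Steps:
Y(193/227)/P(-85) = 37/(-102 - 85) = 37/(-187) = 37*(-1/187) = -37/187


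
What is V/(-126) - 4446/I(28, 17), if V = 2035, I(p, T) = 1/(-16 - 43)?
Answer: 33049529/126 ≈ 2.6230e+5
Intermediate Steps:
I(p, T) = -1/59 (I(p, T) = 1/(-59) = -1/59)
V/(-126) - 4446/I(28, 17) = 2035/(-126) - 4446/(-1/59) = 2035*(-1/126) - 4446*(-59) = -2035/126 + 262314 = 33049529/126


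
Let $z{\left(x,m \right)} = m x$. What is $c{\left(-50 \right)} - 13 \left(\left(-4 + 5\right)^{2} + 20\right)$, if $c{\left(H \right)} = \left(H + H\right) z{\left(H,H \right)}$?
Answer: $-250273$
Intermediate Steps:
$c{\left(H \right)} = 2 H^{3}$ ($c{\left(H \right)} = \left(H + H\right) H H = 2 H H^{2} = 2 H^{3}$)
$c{\left(-50 \right)} - 13 \left(\left(-4 + 5\right)^{2} + 20\right) = 2 \left(-50\right)^{3} - 13 \left(\left(-4 + 5\right)^{2} + 20\right) = 2 \left(-125000\right) - 13 \left(1^{2} + 20\right) = -250000 - 13 \left(1 + 20\right) = -250000 - 273 = -250273$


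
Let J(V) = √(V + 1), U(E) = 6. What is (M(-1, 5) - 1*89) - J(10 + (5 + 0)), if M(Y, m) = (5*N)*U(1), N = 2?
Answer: -33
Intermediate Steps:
J(V) = √(1 + V)
M(Y, m) = 60 (M(Y, m) = (5*2)*6 = 10*6 = 60)
(M(-1, 5) - 1*89) - J(10 + (5 + 0)) = (60 - 1*89) - √(1 + (10 + (5 + 0))) = (60 - 89) - √(1 + (10 + 5)) = -29 - √(1 + 15) = -29 - √16 = -29 - 1*4 = -29 - 4 = -33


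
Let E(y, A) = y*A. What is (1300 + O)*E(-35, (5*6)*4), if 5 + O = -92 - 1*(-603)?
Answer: -7585200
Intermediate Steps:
O = 506 (O = -5 + (-92 - 1*(-603)) = -5 + (-92 + 603) = -5 + 511 = 506)
E(y, A) = A*y
(1300 + O)*E(-35, (5*6)*4) = (1300 + 506)*(((5*6)*4)*(-35)) = 1806*((30*4)*(-35)) = 1806*(120*(-35)) = 1806*(-4200) = -7585200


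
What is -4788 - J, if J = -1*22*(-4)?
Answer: -4876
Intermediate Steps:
J = 88 (J = -22*(-4) = 88)
-4788 - J = -4788 - 1*88 = -4788 - 88 = -4876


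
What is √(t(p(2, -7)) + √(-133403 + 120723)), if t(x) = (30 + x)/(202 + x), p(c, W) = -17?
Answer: √(2405 + 68450*I*√3170)/185 ≈ 7.5059 + 7.5012*I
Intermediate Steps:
t(x) = (30 + x)/(202 + x)
√(t(p(2, -7)) + √(-133403 + 120723)) = √((30 - 17)/(202 - 17) + √(-133403 + 120723)) = √(13/185 + √(-12680)) = √((1/185)*13 + 2*I*√3170) = √(13/185 + 2*I*√3170)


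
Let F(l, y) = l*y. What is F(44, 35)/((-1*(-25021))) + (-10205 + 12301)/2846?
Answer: 28413428/35604883 ≈ 0.79802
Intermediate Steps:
F(44, 35)/((-1*(-25021))) + (-10205 + 12301)/2846 = (44*35)/((-1*(-25021))) + (-10205 + 12301)/2846 = 1540/25021 + 2096*(1/2846) = 1540*(1/25021) + 1048/1423 = 1540/25021 + 1048/1423 = 28413428/35604883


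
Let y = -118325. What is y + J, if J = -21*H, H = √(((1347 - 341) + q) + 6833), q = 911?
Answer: -118325 - 525*√14 ≈ -1.2029e+5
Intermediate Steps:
H = 25*√14 (H = √(((1347 - 341) + 911) + 6833) = √((1006 + 911) + 6833) = √(1917 + 6833) = √8750 = 25*√14 ≈ 93.541)
J = -525*√14 ≈ -1964.4
y + J = -118325 - 525*√14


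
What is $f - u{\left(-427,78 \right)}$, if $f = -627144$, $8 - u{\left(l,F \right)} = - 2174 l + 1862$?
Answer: $303008$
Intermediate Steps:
$u{\left(l,F \right)} = -1854 + 2174 l$ ($u{\left(l,F \right)} = 8 - \left(- 2174 l + 1862\right) = 8 - \left(1862 - 2174 l\right) = 8 + \left(-1862 + 2174 l\right) = -1854 + 2174 l$)
$f - u{\left(-427,78 \right)} = -627144 - \left(-1854 + 2174 \left(-427\right)\right) = -627144 - \left(-1854 - 928298\right) = -627144 - -930152 = -627144 + 930152 = 303008$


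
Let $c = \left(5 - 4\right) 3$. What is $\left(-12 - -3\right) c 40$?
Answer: $-1080$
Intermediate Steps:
$c = 3$ ($c = 1 \cdot 3 = 3$)
$\left(-12 - -3\right) c 40 = \left(-12 - -3\right) 3 \cdot 40 = \left(-12 + 3\right) 3 \cdot 40 = \left(-9\right) 3 \cdot 40 = \left(-27\right) 40 = -1080$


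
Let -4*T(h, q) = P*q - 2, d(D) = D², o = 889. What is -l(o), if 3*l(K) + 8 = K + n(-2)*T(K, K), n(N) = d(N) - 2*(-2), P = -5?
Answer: -9775/3 ≈ -3258.3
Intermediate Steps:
n(N) = 4 + N² (n(N) = N² - 2*(-2) = N² + 4 = 4 + N²)
T(h, q) = ½ + 5*q/4 (T(h, q) = -(-5*q - 2)/4 = -(-2 - 5*q)/4 = ½ + 5*q/4)
l(K) = -4/3 + 11*K/3 (l(K) = -8/3 + (K + (4 + (-2)²)*(½ + 5*K/4))/3 = -8/3 + (K + (4 + 4)*(½ + 5*K/4))/3 = -8/3 + (K + 8*(½ + 5*K/4))/3 = -8/3 + (K + (4 + 10*K))/3 = -8/3 + (4 + 11*K)/3 = -8/3 + (4/3 + 11*K/3) = -4/3 + 11*K/3)
-l(o) = -(-4/3 + (11/3)*889) = -(-4/3 + 9779/3) = -1*9775/3 = -9775/3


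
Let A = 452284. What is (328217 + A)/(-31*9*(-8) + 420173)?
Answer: 780501/422405 ≈ 1.8478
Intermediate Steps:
(328217 + A)/(-31*9*(-8) + 420173) = (328217 + 452284)/(-31*9*(-8) + 420173) = 780501/(-279*(-8) + 420173) = 780501/(2232 + 420173) = 780501/422405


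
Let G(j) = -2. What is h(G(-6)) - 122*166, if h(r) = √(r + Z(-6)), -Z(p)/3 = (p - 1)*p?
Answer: -20252 + 8*I*√2 ≈ -20252.0 + 11.314*I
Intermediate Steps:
Z(p) = -3*p*(-1 + p) (Z(p) = -3*(p - 1)*p = -3*(-1 + p)*p = -3*p*(-1 + p))
h(r) = √(-126 + r) (h(r) = √(r + 3*(-6)*(1 - 1*(-6))) = √(r + 3*(-6)*(1 + 6)) = √(r + 3*(-6)*7) = √(r - 126) = √(-126 + r))
h(G(-6)) - 122*166 = √(-126 - 2) - 122*166 = √(-128) - 20252 = 8*I*√2 - 20252 = -20252 + 8*I*√2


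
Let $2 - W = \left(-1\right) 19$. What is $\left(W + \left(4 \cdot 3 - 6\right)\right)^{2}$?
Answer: $729$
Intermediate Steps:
$W = 21$ ($W = 2 - \left(-1\right) 19 = 2 - -19 = 2 + 19 = 21$)
$\left(W + \left(4 \cdot 3 - 6\right)\right)^{2} = \left(21 + \left(4 \cdot 3 - 6\right)\right)^{2} = \left(21 + \left(12 - 6\right)\right)^{2} = \left(21 + 6\right)^{2} = 27^{2} = 729$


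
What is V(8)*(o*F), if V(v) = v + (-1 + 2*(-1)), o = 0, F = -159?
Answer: 0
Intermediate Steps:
V(v) = -3 + v (V(v) = v + (-1 - 2) = v - 3 = -3 + v)
V(8)*(o*F) = (-3 + 8)*(0*(-159)) = 5*0 = 0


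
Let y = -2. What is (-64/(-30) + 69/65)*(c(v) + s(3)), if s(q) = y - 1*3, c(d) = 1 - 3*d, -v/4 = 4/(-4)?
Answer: -9968/195 ≈ -51.118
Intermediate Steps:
v = 4 (v = -16/(-4) = -16*(-1)/4 = -4*(-1) = 4)
s(q) = -5 (s(q) = -2 - 1*3 = -2 - 3 = -5)
(-64/(-30) + 69/65)*(c(v) + s(3)) = (-64/(-30) + 69/65)*((1 - 3*4) - 5) = (-64*(-1/30) + 69*(1/65))*((1 - 12) - 5) = (32/15 + 69/65)*(-11 - 5) = (623/195)*(-16) = -9968/195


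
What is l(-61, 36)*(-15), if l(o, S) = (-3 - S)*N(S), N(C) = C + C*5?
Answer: 126360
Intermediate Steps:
N(C) = 6*C (N(C) = C + 5*C = 6*C)
l(o, S) = 6*S*(-3 - S) (l(o, S) = (-3 - S)*(6*S) = 6*S*(-3 - S))
l(-61, 36)*(-15) = -6*36*(3 + 36)*(-15) = -6*36*39*(-15) = -8424*(-15) = 126360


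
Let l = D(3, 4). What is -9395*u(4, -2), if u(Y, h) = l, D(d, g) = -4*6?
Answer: 225480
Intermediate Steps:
D(d, g) = -24
l = -24
u(Y, h) = -24
-9395*u(4, -2) = -9395*(-24) = 225480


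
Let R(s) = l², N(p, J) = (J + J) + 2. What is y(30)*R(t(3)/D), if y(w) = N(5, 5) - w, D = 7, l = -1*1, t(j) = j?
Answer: -18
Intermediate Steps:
N(p, J) = 2 + 2*J (N(p, J) = 2*J + 2 = 2 + 2*J)
l = -1
R(s) = 1 (R(s) = (-1)² = 1)
y(w) = 12 - w (y(w) = (2 + 2*5) - w = (2 + 10) - w = 12 - w)
y(30)*R(t(3)/D) = (12 - 1*30)*1 = (12 - 30)*1 = -18*1 = -18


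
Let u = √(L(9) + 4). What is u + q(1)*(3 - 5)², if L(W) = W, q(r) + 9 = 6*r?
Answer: -12 + √13 ≈ -8.3945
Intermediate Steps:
q(r) = -9 + 6*r
u = √13 (u = √(9 + 4) = √13 ≈ 3.6056)
u + q(1)*(3 - 5)² = √13 + (-9 + 6*1)*(3 - 5)² = √13 + (-9 + 6)*(-2)² = √13 - 3*4 = √13 - 12 = -12 + √13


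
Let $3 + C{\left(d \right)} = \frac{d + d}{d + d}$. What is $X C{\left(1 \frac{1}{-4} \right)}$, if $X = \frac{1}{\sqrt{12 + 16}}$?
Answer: $- \frac{\sqrt{7}}{7} \approx -0.37796$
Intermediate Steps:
$X = \frac{\sqrt{7}}{14}$ ($X = \frac{1}{\sqrt{28}} = \frac{1}{2 \sqrt{7}} = \frac{\sqrt{7}}{14} \approx 0.18898$)
$C{\left(d \right)} = -2$ ($C{\left(d \right)} = -3 + \frac{d + d}{d + d} = -3 + \frac{2 d}{2 d} = -3 + 2 d \frac{1}{2 d} = -3 + 1 = -2$)
$X C{\left(1 \frac{1}{-4} \right)} = \frac{\sqrt{7}}{14} \left(-2\right) = - \frac{\sqrt{7}}{7}$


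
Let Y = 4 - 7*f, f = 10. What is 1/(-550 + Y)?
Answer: -1/616 ≈ -0.0016234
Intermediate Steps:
Y = -66 (Y = 4 - 7*10 = 4 - 70 = -66)
1/(-550 + Y) = 1/(-550 - 66) = 1/(-616) = -1/616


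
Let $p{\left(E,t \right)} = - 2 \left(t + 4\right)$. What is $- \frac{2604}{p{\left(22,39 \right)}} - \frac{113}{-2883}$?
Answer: $\frac{3758525}{123969} \approx 30.318$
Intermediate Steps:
$p{\left(E,t \right)} = -8 - 2 t$ ($p{\left(E,t \right)} = - 2 \left(4 + t\right) = -8 - 2 t$)
$- \frac{2604}{p{\left(22,39 \right)}} - \frac{113}{-2883} = - \frac{2604}{-8 - 78} - \frac{113}{-2883} = - \frac{2604}{-8 - 78} - - \frac{113}{2883} = - \frac{2604}{-86} + \frac{113}{2883} = \left(-2604\right) \left(- \frac{1}{86}\right) + \frac{113}{2883} = \frac{1302}{43} + \frac{113}{2883} = \frac{3758525}{123969}$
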